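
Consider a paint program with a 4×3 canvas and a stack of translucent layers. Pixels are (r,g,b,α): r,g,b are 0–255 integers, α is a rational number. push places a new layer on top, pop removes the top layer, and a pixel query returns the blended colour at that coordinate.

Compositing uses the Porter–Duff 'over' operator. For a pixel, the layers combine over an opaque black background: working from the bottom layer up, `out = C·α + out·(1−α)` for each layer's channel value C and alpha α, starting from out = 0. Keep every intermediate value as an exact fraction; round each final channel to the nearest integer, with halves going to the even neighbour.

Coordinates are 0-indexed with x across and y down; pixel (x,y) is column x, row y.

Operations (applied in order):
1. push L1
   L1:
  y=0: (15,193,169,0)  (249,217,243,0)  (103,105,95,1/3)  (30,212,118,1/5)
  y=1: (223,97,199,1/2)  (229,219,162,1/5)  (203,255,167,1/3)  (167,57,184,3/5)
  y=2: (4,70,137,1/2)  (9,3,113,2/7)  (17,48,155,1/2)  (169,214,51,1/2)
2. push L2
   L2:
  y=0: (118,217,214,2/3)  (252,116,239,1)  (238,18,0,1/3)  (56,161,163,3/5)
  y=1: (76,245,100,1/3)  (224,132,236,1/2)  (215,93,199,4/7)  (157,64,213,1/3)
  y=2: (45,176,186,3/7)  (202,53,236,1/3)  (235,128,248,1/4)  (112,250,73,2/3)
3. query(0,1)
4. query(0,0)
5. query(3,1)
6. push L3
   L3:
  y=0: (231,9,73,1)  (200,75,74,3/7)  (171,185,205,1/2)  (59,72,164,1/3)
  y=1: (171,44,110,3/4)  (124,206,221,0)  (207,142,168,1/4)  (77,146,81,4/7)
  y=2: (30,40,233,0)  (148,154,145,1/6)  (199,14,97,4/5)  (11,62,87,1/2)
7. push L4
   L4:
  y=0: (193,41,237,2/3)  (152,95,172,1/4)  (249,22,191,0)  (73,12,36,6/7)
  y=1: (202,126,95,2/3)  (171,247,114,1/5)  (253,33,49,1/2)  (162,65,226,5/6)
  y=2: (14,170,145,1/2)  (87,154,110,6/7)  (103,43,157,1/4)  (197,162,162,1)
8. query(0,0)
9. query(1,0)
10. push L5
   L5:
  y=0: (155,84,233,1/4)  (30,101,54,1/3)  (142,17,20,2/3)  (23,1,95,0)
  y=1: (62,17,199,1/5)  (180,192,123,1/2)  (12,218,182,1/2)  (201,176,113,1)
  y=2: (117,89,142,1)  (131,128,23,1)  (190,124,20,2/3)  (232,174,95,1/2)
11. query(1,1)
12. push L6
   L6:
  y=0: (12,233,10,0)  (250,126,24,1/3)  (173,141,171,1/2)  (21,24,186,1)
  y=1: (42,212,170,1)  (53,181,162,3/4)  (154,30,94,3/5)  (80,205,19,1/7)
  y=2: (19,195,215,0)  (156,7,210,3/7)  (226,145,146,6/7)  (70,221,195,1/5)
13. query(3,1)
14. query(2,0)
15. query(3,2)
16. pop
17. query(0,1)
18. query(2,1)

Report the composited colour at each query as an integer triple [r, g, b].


query (0,1) [L1,L2] — begin 0,0,0
L1 α=1/2: [223/2, 97/2, 199/2]
L2 α=1/3: [299/3, 114, 299/3]
= [100, 114, 100]

(0,0) stack=L1,L2; from [0,0,0]:
+L1 (α=0) → [0, 0, 0]
+L2 (α=2/3) → [236/3, 434/3, 428/3]
= [79, 145, 143]

query (3,1) [L1,L2] — begin 0,0,0
+L1 (α=3/5) → [501/5, 171/5, 552/5]
+L2 (α=1/3) → [1787/15, 662/15, 723/5]
→ [119, 44, 145]

query (0,0) [L1,L2,L3,L4] — begin 0,0,0
after L1 α=0: [0, 0, 0]
after L2 α=2/3: [236/3, 434/3, 428/3]
after L3 α=1: [231, 9, 73]
after L4 α=2/3: [617/3, 91/3, 547/3]
= [206, 30, 182]

(1,0) stack=L1,L2,L3,L4; from [0,0,0]:
after L1 α=0: [0, 0, 0]
after L2 α=1: [252, 116, 239]
after L3 α=3/7: [1608/7, 689/7, 1178/7]
after L4 α=1/4: [1472/7, 683/7, 2369/14]
→ [210, 98, 169]

at x=1,y=1 over L1,L2,L3,L4,L5:
+L1 (α=1/5) → [229/5, 219/5, 162/5]
+L2 (α=1/2) → [1349/10, 879/10, 671/5]
+L3 (α=0) → [1349/10, 879/10, 671/5]
+L4 (α=1/5) → [3553/25, 2993/25, 3254/25]
+L5 (α=1/2) → [8053/50, 7793/50, 6329/50]
= [161, 156, 127]

(3,1) stack=L1,L2,L3,L4,L5,L6; from [0,0,0]:
+L1 (α=3/5) → [501/5, 171/5, 552/5]
+L2 (α=1/3) → [1787/15, 662/15, 723/5]
+L3 (α=4/7) → [3327/35, 3582/35, 3789/35]
+L4 (α=5/6) → [10559/70, 14957/210, 43339/210]
+L5 (α=1) → [201, 176, 113]
+L6 (α=1/7) → [1286/7, 1261/7, 697/7]
rounded: [184, 180, 100]

query (2,0) [L1,L2,L3,L4,L5,L6] — begin 0,0,0
+L1 (α=1/3) → [103/3, 35, 95/3]
+L2 (α=1/3) → [920/9, 88/3, 190/9]
+L3 (α=1/2) → [2459/18, 643/6, 2035/18]
+L4 (α=0) → [2459/18, 643/6, 2035/18]
+L5 (α=2/3) → [7571/54, 847/18, 2755/54]
+L6 (α=1/2) → [16913/108, 3385/36, 11989/108]
→ [157, 94, 111]

at x=3,y=2 over L1,L2,L3,L4,L5,L6:
after L1 α=1/2: [169/2, 107, 51/2]
after L2 α=2/3: [617/6, 607/3, 343/6]
after L3 α=1/2: [683/12, 793/6, 865/12]
after L4 α=1: [197, 162, 162]
after L5 α=1/2: [429/2, 168, 257/2]
after L6 α=1/5: [928/5, 893/5, 709/5]
= [186, 179, 142]

(0,1) stack=L1,L2,L3,L4,L5; from [0,0,0]:
after L1 α=1/2: [223/2, 97/2, 199/2]
after L2 α=1/3: [299/3, 114, 299/3]
after L3 α=3/4: [919/6, 123/2, 1289/12]
after L4 α=2/3: [3343/18, 209/2, 3569/36]
after L5 α=1/5: [7244/45, 87, 1072/9]
rounded: [161, 87, 119]

at x=2,y=1 over L1,L2,L3,L4,L5:
L1 α=1/3: [203/3, 85, 167/3]
L2 α=4/7: [1063/7, 627/7, 963/7]
L3 α=1/4: [2319/14, 2875/28, 4065/28]
L4 α=1/2: [5861/28, 3799/56, 5437/56]
L5 α=1/2: [6197/56, 16007/112, 15629/112]
rounded: [111, 143, 140]


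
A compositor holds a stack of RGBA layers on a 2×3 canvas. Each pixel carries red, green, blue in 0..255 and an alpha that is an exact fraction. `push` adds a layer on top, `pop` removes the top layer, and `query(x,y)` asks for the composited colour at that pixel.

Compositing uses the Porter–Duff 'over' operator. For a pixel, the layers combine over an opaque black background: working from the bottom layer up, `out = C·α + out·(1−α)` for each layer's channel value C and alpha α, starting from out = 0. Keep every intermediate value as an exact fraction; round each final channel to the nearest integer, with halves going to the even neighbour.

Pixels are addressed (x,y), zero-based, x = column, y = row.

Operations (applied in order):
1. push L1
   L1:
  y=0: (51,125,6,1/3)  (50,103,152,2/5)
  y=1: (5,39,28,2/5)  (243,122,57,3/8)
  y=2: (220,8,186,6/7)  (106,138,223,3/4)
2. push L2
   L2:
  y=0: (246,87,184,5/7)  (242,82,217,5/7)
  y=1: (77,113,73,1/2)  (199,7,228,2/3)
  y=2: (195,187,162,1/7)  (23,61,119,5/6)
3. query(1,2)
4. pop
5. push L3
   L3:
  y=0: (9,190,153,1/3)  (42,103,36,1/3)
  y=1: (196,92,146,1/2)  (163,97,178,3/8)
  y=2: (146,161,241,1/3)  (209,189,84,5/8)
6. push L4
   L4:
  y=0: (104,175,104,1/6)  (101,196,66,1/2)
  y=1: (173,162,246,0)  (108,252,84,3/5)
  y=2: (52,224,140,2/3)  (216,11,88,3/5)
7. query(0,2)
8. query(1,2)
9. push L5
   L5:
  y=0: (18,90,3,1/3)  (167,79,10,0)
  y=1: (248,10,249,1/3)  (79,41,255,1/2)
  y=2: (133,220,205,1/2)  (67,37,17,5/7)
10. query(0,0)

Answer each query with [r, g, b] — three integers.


(1,2) stack=L1,L2; from [0,0,0]:
L1 α=3/4: [159/2, 207/2, 669/4]
L2 α=5/6: [389/12, 817/12, 3049/24]
→ [32, 68, 127]

at x=0,y=2 over L1,L3,L4:
L1 α=6/7: [1320/7, 48/7, 1116/7]
L3 α=1/3: [3662/21, 1223/21, 3919/21]
L4 α=2/3: [5846/63, 10631/63, 9799/63]
rounded: [93, 169, 156]

(1,2) stack=L1,L3,L4; from [0,0,0]:
+L1 (α=3/4) → [159/2, 207/2, 669/4]
+L3 (α=5/8) → [2567/16, 2511/16, 3687/32]
+L4 (α=3/5) → [7751/40, 555/8, 7911/80]
rounded: [194, 69, 99]

(0,0) stack=L1,L3,L4,L5; from [0,0,0]:
L1 α=1/3: [17, 125/3, 2]
L3 α=1/3: [43/3, 820/9, 157/3]
L4 α=1/6: [527/18, 5675/54, 1097/18]
L5 α=1/3: [689/27, 8105/81, 1124/27]
→ [26, 100, 42]


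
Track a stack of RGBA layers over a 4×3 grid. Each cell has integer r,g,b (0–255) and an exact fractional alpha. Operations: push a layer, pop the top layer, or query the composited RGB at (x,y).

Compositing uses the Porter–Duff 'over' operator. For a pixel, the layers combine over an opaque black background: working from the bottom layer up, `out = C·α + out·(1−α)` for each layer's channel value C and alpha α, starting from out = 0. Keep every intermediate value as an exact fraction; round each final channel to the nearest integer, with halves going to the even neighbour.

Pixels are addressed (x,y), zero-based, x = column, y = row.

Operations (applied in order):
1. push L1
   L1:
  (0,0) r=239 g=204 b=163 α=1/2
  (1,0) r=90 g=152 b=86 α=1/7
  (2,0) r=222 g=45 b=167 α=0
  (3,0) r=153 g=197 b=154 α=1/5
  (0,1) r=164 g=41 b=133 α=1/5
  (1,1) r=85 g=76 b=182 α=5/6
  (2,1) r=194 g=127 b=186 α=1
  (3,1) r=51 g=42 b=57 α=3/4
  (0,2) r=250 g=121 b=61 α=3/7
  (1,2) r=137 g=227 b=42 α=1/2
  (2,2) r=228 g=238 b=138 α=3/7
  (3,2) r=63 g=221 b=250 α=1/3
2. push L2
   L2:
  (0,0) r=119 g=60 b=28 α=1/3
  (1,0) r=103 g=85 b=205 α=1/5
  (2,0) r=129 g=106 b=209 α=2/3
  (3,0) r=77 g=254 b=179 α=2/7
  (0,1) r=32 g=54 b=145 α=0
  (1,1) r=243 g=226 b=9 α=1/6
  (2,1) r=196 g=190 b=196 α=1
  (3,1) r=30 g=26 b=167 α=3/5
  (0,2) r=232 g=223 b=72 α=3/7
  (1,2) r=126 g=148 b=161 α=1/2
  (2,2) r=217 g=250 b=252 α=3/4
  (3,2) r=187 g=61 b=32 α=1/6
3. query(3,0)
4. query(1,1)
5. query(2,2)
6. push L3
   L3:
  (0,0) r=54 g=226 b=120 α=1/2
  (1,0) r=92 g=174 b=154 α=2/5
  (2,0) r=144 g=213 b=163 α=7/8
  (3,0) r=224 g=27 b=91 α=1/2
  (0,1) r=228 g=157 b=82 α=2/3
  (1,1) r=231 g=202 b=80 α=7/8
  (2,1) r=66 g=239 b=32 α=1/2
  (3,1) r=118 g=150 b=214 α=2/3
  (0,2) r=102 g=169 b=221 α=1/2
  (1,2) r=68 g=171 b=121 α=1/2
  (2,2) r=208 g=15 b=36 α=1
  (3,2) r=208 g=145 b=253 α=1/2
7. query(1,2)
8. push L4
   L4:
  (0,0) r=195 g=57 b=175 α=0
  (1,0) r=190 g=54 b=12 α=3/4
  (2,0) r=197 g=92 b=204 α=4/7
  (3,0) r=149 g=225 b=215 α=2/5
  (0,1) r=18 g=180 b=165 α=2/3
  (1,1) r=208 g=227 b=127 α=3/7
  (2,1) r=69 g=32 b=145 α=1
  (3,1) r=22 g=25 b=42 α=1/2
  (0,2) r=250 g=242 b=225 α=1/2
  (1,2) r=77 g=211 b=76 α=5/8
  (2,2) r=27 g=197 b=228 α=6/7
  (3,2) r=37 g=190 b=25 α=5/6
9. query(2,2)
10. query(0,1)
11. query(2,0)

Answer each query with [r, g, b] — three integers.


query (3,0) [L1,L2] — begin 0,0,0
after L1 α=1/5: [153/5, 197/5, 154/5]
after L2 α=2/7: [307/7, 705/7, 512/7]
rounded: [44, 101, 73]

query (1,1) [L1,L2] — begin 0,0,0
after L1 α=5/6: [425/6, 190/3, 455/3]
after L2 α=1/6: [3583/36, 814/9, 1151/9]
= [100, 90, 128]

at x=2,y=2 over L1,L2:
after L1 α=3/7: [684/7, 102, 414/7]
after L2 α=3/4: [5241/28, 213, 2853/14]
→ [187, 213, 204]

query (1,2) [L1,L2,L3] — begin 0,0,0
+L1 (α=1/2) → [137/2, 227/2, 21]
+L2 (α=1/2) → [389/4, 523/4, 91]
+L3 (α=1/2) → [661/8, 1207/8, 106]
rounded: [83, 151, 106]

at x=2,y=2 over L1,L2,L3,L4:
+L1 (α=3/7) → [684/7, 102, 414/7]
+L2 (α=3/4) → [5241/28, 213, 2853/14]
+L3 (α=1) → [208, 15, 36]
+L4 (α=6/7) → [370/7, 171, 1404/7]
rounded: [53, 171, 201]

query (0,1) [L1,L2,L3,L4] — begin 0,0,0
L1 α=1/5: [164/5, 41/5, 133/5]
L2 α=0: [164/5, 41/5, 133/5]
L3 α=2/3: [2444/15, 537/5, 953/15]
L4 α=2/3: [2984/45, 779/5, 5903/45]
rounded: [66, 156, 131]

at x=2,y=0 over L1,L2,L3,L4:
L1 α=0: [0, 0, 0]
L2 α=2/3: [86, 212/3, 418/3]
L3 α=7/8: [547/4, 4685/24, 3841/24]
L4 α=4/7: [4793/28, 7629/56, 10369/56]
rounded: [171, 136, 185]


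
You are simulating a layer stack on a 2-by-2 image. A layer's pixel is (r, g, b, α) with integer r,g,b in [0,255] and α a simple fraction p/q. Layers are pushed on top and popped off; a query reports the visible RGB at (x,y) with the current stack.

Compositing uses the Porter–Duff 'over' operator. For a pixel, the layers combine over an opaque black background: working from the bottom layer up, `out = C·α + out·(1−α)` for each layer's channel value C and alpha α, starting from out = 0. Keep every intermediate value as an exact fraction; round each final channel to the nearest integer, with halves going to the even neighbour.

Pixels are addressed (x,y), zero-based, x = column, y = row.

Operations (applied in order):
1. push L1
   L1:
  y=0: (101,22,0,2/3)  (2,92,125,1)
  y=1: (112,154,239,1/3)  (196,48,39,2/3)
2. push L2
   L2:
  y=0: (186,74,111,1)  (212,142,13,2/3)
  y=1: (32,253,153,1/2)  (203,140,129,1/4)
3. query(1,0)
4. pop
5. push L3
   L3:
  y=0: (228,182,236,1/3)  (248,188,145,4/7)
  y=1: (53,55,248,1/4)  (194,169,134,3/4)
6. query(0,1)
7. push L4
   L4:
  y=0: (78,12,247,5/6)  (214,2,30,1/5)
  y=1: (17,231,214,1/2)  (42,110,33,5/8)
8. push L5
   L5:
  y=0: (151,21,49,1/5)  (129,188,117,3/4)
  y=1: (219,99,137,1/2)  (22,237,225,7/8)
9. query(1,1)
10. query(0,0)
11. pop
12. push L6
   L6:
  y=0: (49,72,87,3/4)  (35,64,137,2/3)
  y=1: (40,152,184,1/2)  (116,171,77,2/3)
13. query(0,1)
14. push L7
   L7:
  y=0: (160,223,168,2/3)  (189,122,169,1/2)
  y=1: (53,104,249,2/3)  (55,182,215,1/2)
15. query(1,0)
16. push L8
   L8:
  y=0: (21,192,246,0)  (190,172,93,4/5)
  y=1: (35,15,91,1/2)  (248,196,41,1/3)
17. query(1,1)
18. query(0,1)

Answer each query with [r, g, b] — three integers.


query (1,0) [L1,L2] — begin 0,0,0
after L1 α=1: [2, 92, 125]
after L2 α=2/3: [142, 376/3, 151/3]
= [142, 125, 50]

(0,1) stack=L1,L3; from [0,0,0]:
after L1 α=1/3: [112/3, 154/3, 239/3]
after L3 α=1/4: [165/4, 209/4, 487/4]
rounded: [41, 52, 122]

at x=1,y=1 over L1,L3,L4,L5:
L1 α=2/3: [392/3, 32, 26]
L3 α=3/4: [1069/6, 539/4, 107]
L4 α=5/8: [1489/16, 3817/32, 243/4]
L5 α=7/8: [3953/128, 56905/256, 6543/32]
→ [31, 222, 204]

(0,0) stack=L1,L3,L4,L5; from [0,0,0]:
after L1 α=2/3: [202/3, 44/3, 0]
after L3 α=1/3: [1088/9, 634/9, 236/3]
after L4 α=5/6: [2299/27, 587/27, 3941/18]
after L5 α=1/5: [13273/135, 583/27, 8323/45]
rounded: [98, 22, 185]

at x=0,y=1 over L1,L3,L4,L6:
+L1 (α=1/3) → [112/3, 154/3, 239/3]
+L3 (α=1/4) → [165/4, 209/4, 487/4]
+L4 (α=1/2) → [233/8, 1133/8, 1343/8]
+L6 (α=1/2) → [553/16, 2349/16, 2815/16]
rounded: [35, 147, 176]

query (1,0) [L1,L3,L4,L6,L7] — begin 0,0,0
L1 α=1: [2, 92, 125]
L3 α=4/7: [998/7, 1028/7, 955/7]
L4 α=1/5: [1098/7, 4126/35, 806/7]
L6 α=2/3: [1588/21, 8606/105, 908/7]
L7 α=1/2: [5557/42, 10708/105, 2091/14]
= [132, 102, 149]

at x=1,y=1 over L1,L3,L4,L6,L7,L8:
L1 α=2/3: [392/3, 32, 26]
L3 α=3/4: [1069/6, 539/4, 107]
L4 α=5/8: [1489/16, 3817/32, 243/4]
L6 α=2/3: [5201/48, 14761/96, 859/12]
L7 α=1/2: [7841/96, 32233/192, 3439/24]
L8 α=1/3: [19745/144, 51049/288, 3931/36]
→ [137, 177, 109]

query (0,1) [L1,L3,L4,L6,L7,L8] — begin 0,0,0
L1 α=1/3: [112/3, 154/3, 239/3]
L3 α=1/4: [165/4, 209/4, 487/4]
L4 α=1/2: [233/8, 1133/8, 1343/8]
L6 α=1/2: [553/16, 2349/16, 2815/16]
L7 α=2/3: [2249/48, 5677/48, 10783/48]
L8 α=1/2: [3929/96, 6397/96, 15151/96]
= [41, 67, 158]


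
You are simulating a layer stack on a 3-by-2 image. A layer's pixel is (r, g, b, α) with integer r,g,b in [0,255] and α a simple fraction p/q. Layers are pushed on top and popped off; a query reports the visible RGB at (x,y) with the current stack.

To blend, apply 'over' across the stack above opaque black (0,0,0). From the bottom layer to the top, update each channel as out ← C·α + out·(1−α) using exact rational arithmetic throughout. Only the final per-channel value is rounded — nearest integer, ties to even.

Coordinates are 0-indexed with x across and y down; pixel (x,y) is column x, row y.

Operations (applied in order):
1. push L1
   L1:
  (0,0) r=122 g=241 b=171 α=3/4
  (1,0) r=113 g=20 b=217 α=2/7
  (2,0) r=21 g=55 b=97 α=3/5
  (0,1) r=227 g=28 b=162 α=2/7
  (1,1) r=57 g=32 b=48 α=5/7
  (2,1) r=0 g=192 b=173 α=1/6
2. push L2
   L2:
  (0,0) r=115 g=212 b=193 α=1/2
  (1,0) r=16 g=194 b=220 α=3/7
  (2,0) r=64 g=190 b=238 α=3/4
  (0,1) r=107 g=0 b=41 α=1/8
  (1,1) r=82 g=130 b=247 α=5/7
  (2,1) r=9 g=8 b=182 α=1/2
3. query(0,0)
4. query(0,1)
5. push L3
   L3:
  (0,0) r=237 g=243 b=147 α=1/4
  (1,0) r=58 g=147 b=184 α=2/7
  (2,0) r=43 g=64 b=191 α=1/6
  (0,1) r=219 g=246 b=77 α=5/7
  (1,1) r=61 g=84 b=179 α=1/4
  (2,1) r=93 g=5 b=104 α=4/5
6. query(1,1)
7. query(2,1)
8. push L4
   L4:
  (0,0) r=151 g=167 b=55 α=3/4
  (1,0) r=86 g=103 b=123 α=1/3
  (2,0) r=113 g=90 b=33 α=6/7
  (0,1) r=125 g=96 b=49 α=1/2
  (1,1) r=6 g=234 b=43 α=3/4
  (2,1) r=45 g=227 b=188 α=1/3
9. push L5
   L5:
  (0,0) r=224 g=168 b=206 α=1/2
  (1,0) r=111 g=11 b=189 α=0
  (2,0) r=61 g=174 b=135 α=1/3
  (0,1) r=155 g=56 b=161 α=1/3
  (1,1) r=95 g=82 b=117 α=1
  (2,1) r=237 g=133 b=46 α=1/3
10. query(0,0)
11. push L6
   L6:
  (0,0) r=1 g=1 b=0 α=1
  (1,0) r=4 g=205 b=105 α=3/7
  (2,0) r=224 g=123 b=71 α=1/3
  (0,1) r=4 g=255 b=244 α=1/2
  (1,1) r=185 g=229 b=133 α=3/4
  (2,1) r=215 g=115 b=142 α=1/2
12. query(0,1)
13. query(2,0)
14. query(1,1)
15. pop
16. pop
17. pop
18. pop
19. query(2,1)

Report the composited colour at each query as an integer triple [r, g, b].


(0,0) stack=L1,L2; from [0,0,0]:
+L1 (α=3/4) → [183/2, 723/4, 513/4]
+L2 (α=1/2) → [413/4, 1571/8, 1285/8]
→ [103, 196, 161]

at x=0,y=1 over L1,L2:
+L1 (α=2/7) → [454/7, 8, 324/7]
+L2 (α=1/8) → [561/8, 7, 365/8]
= [70, 7, 46]

(1,1) stack=L1,L2,L3; from [0,0,0]:
L1 α=5/7: [285/7, 160/7, 240/7]
L2 α=5/7: [3440/49, 4870/49, 9125/49]
L3 α=1/4: [13309/196, 9363/98, 18073/98]
rounded: [68, 96, 184]

query (2,1) [L1,L2,L3] — begin 0,0,0
after L1 α=1/6: [0, 32, 173/6]
after L2 α=1/2: [9/2, 20, 1265/12]
after L3 α=4/5: [753/10, 8, 6257/60]
→ [75, 8, 104]

(0,0) stack=L1,L2,L3,L4,L5; from [0,0,0]:
+L1 (α=3/4) → [183/2, 723/4, 513/4]
+L2 (α=1/2) → [413/4, 1571/8, 1285/8]
+L3 (α=1/4) → [2187/16, 6657/32, 5031/32]
+L4 (α=3/4) → [9435/64, 22689/128, 10311/128]
+L5 (α=1/2) → [23771/128, 44193/256, 36679/256]
→ [186, 173, 143]

query (0,1) [L1,L2,L3,L4,L5,L6] — begin 0,0,0
after L1 α=2/7: [454/7, 8, 324/7]
after L2 α=1/8: [561/8, 7, 365/8]
after L3 α=5/7: [4941/28, 1244/7, 1905/28]
after L4 α=1/2: [8441/56, 958/7, 3277/56]
after L5 α=1/3: [12781/84, 2308/21, 2595/28]
after L6 α=1/2: [13117/168, 7663/42, 9427/56]
rounded: [78, 182, 168]

query (2,0) [L1,L2,L3,L4,L5,L6] — begin 0,0,0
L1 α=3/5: [63/5, 33, 291/5]
L2 α=3/4: [1023/20, 603/4, 3861/20]
L3 α=1/6: [1195/24, 3271/24, 4625/24]
L4 α=6/7: [17467/168, 16231/168, 9377/168]
L5 α=1/3: [22591/252, 30847/252, 20717/252]
L6 α=1/3: [50815/378, 46345/378, 29663/378]
rounded: [134, 123, 78]

(1,1) stack=L1,L2,L3,L4,L5,L6; from [0,0,0]:
after L1 α=5/7: [285/7, 160/7, 240/7]
after L2 α=5/7: [3440/49, 4870/49, 9125/49]
after L3 α=1/4: [13309/196, 9363/98, 18073/98]
after L4 α=3/4: [16837/784, 78159/392, 30715/392]
after L5 α=1: [95, 82, 117]
after L6 α=3/4: [325/2, 769/4, 129]
rounded: [162, 192, 129]

query (2,1) [L1,L2] — begin 0,0,0
L1 α=1/6: [0, 32, 173/6]
L2 α=1/2: [9/2, 20, 1265/12]
→ [4, 20, 105]


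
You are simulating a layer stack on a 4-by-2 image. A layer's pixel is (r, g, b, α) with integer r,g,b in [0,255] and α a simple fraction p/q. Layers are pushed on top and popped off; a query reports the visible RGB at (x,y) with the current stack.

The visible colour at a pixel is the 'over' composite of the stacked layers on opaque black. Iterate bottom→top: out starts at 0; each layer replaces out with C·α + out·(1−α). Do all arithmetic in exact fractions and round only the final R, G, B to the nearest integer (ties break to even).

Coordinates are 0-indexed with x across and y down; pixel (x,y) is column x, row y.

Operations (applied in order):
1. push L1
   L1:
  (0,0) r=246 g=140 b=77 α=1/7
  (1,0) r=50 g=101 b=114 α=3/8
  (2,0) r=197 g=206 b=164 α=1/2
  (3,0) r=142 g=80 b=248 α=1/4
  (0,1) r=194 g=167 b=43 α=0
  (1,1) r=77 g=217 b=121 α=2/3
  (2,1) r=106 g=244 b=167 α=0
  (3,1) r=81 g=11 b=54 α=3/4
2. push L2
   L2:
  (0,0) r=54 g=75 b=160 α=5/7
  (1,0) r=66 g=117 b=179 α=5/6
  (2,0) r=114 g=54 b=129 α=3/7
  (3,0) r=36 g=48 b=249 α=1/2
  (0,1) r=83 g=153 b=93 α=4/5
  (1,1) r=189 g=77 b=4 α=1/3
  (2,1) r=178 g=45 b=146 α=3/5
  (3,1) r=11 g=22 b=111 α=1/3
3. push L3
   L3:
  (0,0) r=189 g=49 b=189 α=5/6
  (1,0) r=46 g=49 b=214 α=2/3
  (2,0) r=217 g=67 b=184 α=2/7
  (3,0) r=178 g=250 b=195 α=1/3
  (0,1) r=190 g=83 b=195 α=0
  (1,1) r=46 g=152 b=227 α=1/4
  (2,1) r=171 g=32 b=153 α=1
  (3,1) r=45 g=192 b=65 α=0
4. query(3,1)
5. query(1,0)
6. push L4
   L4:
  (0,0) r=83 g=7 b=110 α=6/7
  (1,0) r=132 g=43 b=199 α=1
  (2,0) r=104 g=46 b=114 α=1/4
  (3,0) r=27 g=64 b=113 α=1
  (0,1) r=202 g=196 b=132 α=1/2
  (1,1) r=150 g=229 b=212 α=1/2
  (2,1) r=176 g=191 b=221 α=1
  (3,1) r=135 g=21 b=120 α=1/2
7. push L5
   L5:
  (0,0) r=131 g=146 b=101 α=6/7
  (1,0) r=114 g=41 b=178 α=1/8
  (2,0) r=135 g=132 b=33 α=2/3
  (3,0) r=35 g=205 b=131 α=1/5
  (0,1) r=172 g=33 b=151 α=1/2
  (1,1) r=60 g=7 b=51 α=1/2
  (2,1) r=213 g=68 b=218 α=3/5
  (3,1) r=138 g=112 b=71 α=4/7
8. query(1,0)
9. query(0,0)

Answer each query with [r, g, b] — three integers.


at x=3,y=1 over L1,L2,L3:
+L1 (α=3/4) → [243/4, 33/4, 81/2]
+L2 (α=1/3) → [265/6, 77/6, 64]
+L3 (α=0) → [265/6, 77/6, 64]
= [44, 13, 64]

(1,0) stack=L1,L2,L3; from [0,0,0]:
after L1 α=3/8: [75/4, 303/8, 171/4]
after L2 α=5/6: [465/8, 1661/16, 3751/24]
after L3 α=2/3: [1201/24, 3229/48, 14023/72]
rounded: [50, 67, 195]

(1,0) stack=L1,L2,L3,L4,L5; from [0,0,0]:
L1 α=3/8: [75/4, 303/8, 171/4]
L2 α=5/6: [465/8, 1661/16, 3751/24]
L3 α=2/3: [1201/24, 3229/48, 14023/72]
L4 α=1: [132, 43, 199]
L5 α=1/8: [519/4, 171/4, 1571/8]
rounded: [130, 43, 196]

at x=0,y=0 over L1,L2,L3,L4,L5:
+L1 (α=1/7) → [246/7, 20, 11]
+L2 (α=5/7) → [2382/49, 415/7, 822/7]
+L3 (α=5/6) → [16229/98, 355/7, 2479/14]
+L4 (α=6/7) → [65033/686, 649/49, 11719/98]
+L5 (α=6/7) → [604229/4802, 43573/343, 71107/686]
= [126, 127, 104]


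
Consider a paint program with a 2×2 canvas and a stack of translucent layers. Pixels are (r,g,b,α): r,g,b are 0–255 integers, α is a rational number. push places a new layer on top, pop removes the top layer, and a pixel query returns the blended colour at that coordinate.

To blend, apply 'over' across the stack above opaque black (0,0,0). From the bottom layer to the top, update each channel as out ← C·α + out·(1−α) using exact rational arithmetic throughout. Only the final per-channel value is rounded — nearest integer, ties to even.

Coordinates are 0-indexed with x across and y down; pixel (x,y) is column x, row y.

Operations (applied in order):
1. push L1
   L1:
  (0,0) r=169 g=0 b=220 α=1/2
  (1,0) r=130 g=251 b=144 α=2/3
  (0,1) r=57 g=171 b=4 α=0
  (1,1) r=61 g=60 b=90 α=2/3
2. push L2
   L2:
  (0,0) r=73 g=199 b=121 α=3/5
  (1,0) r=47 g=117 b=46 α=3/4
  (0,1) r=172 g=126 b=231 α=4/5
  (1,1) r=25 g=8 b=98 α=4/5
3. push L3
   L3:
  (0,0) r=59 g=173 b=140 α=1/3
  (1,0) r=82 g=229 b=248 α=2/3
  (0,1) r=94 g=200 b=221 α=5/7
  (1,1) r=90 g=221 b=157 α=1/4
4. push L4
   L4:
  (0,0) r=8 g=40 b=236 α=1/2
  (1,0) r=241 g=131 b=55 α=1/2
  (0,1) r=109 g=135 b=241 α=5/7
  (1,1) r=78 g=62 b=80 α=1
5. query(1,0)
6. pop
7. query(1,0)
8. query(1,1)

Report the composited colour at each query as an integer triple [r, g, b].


at x=1,y=0 over L1,L2,L3,L4:
+L1 (α=2/3) → [260/3, 502/3, 96]
+L2 (α=3/4) → [683/12, 1555/12, 117/2]
+L3 (α=2/3) → [2651/36, 7051/36, 1109/6]
+L4 (α=1/2) → [11327/72, 11767/72, 1439/12]
= [157, 163, 120]

(1,0) stack=L1,L2,L3; from [0,0,0]:
+L1 (α=2/3) → [260/3, 502/3, 96]
+L2 (α=3/4) → [683/12, 1555/12, 117/2]
+L3 (α=2/3) → [2651/36, 7051/36, 1109/6]
= [74, 196, 185]

(1,1) stack=L1,L2,L3; from [0,0,0]:
L1 α=2/3: [122/3, 40, 60]
L2 α=4/5: [422/15, 72/5, 452/5]
L3 α=1/4: [218/5, 1321/20, 2141/20]
→ [44, 66, 107]


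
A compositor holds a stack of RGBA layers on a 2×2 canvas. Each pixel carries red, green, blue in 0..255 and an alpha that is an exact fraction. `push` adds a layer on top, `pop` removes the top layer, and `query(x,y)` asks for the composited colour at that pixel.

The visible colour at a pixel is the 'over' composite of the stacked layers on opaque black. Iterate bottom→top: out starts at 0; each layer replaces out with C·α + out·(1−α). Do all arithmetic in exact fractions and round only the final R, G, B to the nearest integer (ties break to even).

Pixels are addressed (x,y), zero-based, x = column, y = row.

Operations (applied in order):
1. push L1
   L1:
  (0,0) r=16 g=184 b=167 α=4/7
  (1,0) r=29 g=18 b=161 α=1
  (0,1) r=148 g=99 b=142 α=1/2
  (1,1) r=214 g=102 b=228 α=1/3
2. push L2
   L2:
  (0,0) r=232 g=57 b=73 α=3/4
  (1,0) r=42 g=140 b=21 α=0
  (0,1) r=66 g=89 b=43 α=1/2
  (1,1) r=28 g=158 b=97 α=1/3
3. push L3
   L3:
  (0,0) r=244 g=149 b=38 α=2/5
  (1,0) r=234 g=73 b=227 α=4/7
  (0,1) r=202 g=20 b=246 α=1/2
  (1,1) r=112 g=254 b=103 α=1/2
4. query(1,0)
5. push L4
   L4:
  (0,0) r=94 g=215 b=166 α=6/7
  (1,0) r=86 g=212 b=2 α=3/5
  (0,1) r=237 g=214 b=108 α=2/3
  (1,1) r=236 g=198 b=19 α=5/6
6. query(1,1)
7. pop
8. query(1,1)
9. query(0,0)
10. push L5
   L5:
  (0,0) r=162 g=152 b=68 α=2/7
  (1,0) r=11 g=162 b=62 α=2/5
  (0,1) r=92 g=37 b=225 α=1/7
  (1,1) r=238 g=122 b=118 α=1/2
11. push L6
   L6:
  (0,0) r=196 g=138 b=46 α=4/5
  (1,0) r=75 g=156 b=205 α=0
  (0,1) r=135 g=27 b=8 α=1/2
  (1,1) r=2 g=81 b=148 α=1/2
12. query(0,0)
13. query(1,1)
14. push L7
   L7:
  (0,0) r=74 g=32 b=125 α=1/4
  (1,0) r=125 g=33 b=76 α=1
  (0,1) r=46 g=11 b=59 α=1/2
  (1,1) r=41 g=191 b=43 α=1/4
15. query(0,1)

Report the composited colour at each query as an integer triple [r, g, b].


(1,0) stack=L1,L2,L3; from [0,0,0]:
after L1 α=1: [29, 18, 161]
after L2 α=0: [29, 18, 161]
after L3 α=4/7: [1023/7, 346/7, 1391/7]
rounded: [146, 49, 199]

(1,1) stack=L1,L2,L3,L4; from [0,0,0]:
L1 α=1/3: [214/3, 34, 76]
L2 α=1/3: [512/9, 226/3, 83]
L3 α=1/2: [760/9, 494/3, 93]
L4 α=5/6: [5690/27, 1732/9, 94/3]
rounded: [211, 192, 31]

at x=1,y=1 over L1,L2,L3:
+L1 (α=1/3) → [214/3, 34, 76]
+L2 (α=1/3) → [512/9, 226/3, 83]
+L3 (α=1/2) → [760/9, 494/3, 93]
= [84, 165, 93]

(0,0) stack=L1,L2,L3; from [0,0,0]:
L1 α=4/7: [64/7, 736/7, 668/7]
L2 α=3/4: [1234/7, 1933/28, 2201/28]
L3 α=2/5: [7118/35, 14143/140, 8731/140]
= [203, 101, 62]

(0,0) stack=L1,L2,L3,L5,L6; from [0,0,0]:
L1 α=4/7: [64/7, 736/7, 668/7]
L2 α=3/4: [1234/7, 1933/28, 2201/28]
L3 α=2/5: [7118/35, 14143/140, 8731/140]
L5 α=2/7: [9386/49, 22655/196, 12539/196]
L6 α=4/5: [47802/245, 130847/980, 48603/980]
→ [195, 134, 50]

query (1,1) [L1,L2,L3,L5,L6] — begin 0,0,0
after L1 α=1/3: [214/3, 34, 76]
after L2 α=1/3: [512/9, 226/3, 83]
after L3 α=1/2: [760/9, 494/3, 93]
after L5 α=1/2: [1451/9, 430/3, 211/2]
after L6 α=1/2: [1469/18, 673/6, 507/4]
= [82, 112, 127]

query (0,1) [L1,L2,L3,L5,L6,L7] — begin 0,0,0
+L1 (α=1/2) → [74, 99/2, 71]
+L2 (α=1/2) → [70, 277/4, 57]
+L3 (α=1/2) → [136, 357/8, 303/2]
+L5 (α=1/7) → [908/7, 1219/28, 162]
+L6 (α=1/2) → [1853/14, 1975/56, 85]
+L7 (α=1/2) → [2497/28, 2591/112, 72]
= [89, 23, 72]


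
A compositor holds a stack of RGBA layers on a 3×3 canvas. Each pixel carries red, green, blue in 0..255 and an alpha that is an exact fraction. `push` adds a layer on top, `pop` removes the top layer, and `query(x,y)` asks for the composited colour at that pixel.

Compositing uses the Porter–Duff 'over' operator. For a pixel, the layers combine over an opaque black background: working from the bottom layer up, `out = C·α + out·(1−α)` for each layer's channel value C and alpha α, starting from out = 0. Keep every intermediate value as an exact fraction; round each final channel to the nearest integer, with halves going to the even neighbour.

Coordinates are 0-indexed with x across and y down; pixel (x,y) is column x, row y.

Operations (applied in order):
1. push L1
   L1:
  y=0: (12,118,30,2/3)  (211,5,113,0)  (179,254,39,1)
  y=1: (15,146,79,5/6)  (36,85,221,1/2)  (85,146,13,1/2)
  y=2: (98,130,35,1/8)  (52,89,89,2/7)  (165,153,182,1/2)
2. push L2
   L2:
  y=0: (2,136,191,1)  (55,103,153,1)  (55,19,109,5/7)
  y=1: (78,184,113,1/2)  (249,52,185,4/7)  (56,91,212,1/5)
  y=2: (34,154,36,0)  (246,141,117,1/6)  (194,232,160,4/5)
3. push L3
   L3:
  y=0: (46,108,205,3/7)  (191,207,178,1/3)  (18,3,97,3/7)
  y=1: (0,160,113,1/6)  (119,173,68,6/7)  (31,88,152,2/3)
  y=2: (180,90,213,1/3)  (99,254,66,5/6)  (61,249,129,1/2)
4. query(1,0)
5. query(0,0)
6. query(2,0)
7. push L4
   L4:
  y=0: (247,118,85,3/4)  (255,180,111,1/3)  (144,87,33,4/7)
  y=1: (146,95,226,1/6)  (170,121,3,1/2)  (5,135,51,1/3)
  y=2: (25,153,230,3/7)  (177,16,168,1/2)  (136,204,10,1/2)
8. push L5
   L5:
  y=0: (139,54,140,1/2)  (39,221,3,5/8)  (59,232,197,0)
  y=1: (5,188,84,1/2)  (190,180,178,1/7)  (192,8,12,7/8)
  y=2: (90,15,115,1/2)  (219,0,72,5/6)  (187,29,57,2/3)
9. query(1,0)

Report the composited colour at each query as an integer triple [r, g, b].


query (1,0) [L1,L2,L3] — begin 0,0,0
after L1 α=0: [0, 0, 0]
after L2 α=1: [55, 103, 153]
after L3 α=1/3: [301/3, 413/3, 484/3]
= [100, 138, 161]

query (0,0) [L1,L2,L3] — begin 0,0,0
L1 α=2/3: [8, 236/3, 20]
L2 α=1: [2, 136, 191]
L3 α=3/7: [146/7, 124, 197]
= [21, 124, 197]

query (2,0) [L1,L2,L3] — begin 0,0,0
L1 α=1: [179, 254, 39]
L2 α=5/7: [633/7, 603/7, 89]
L3 α=3/7: [2910/49, 2475/49, 647/7]
→ [59, 51, 92]

query (1,0) [L1,L2,L3,L4,L5] — begin 0,0,0
+L1 (α=0) → [0, 0, 0]
+L2 (α=1) → [55, 103, 153]
+L3 (α=1/3) → [301/3, 413/3, 484/3]
+L4 (α=1/3) → [1367/9, 1366/9, 1301/9]
+L5 (α=5/8) → [244/3, 4681/24, 673/12]
rounded: [81, 195, 56]


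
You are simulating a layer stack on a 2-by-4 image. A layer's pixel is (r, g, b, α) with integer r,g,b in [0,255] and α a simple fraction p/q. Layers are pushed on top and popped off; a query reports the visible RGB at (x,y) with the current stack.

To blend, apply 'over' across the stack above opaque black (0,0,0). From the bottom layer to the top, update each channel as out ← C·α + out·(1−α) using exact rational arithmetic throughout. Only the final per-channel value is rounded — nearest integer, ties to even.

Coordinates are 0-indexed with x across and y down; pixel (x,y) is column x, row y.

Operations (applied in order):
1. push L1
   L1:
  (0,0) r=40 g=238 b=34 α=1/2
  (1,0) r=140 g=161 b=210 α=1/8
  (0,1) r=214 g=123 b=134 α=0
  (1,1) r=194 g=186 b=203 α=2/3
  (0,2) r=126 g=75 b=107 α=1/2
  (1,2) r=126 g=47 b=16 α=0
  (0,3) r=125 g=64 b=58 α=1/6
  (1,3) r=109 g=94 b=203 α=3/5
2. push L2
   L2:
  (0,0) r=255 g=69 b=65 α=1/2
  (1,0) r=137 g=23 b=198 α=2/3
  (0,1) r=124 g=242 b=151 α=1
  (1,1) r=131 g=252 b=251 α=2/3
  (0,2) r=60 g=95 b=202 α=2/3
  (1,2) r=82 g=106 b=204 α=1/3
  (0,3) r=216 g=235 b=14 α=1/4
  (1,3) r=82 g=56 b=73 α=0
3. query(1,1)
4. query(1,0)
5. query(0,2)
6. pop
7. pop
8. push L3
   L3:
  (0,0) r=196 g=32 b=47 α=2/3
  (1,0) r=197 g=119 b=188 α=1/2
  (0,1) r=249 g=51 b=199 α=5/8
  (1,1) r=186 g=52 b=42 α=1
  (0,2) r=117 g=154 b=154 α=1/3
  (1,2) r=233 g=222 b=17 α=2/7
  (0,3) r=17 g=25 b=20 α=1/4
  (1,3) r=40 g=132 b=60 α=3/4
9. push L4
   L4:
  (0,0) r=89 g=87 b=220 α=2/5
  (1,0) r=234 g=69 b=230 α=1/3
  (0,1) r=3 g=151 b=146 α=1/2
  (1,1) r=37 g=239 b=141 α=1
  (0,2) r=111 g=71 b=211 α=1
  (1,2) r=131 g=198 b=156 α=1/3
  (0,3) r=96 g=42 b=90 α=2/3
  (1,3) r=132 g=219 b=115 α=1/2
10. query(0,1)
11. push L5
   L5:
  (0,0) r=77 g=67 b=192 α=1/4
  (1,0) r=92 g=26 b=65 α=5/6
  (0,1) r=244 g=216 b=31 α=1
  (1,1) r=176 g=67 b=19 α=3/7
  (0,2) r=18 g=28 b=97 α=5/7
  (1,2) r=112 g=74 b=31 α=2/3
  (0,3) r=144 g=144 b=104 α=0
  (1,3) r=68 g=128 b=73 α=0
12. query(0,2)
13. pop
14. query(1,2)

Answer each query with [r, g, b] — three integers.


at x=1,y=1 over L1,L2:
L1 α=2/3: [388/3, 124, 406/3]
L2 α=2/3: [1174/9, 628/3, 1912/9]
= [130, 209, 212]

at x=1,y=0 over L1,L2:
L1 α=1/8: [35/2, 161/8, 105/4]
L2 α=2/3: [583/6, 529/24, 563/4]
→ [97, 22, 141]

(0,2) stack=L1,L2; from [0,0,0]:
after L1 α=1/2: [63, 75/2, 107/2]
after L2 α=2/3: [61, 455/6, 305/2]
= [61, 76, 152]

(0,1) stack=L3,L4; from [0,0,0]:
+L3 (α=5/8) → [1245/8, 255/8, 995/8]
+L4 (α=1/2) → [1269/16, 1463/16, 2163/16]
= [79, 91, 135]

(0,2) stack=L3,L4,L5; from [0,0,0]:
L3 α=1/3: [39, 154/3, 154/3]
L4 α=1: [111, 71, 211]
L5 α=5/7: [312/7, 282/7, 907/7]
= [45, 40, 130]

at x=1,y=2 over L3,L4:
L3 α=2/7: [466/7, 444/7, 34/7]
L4 α=1/3: [1849/21, 758/7, 1160/21]
→ [88, 108, 55]


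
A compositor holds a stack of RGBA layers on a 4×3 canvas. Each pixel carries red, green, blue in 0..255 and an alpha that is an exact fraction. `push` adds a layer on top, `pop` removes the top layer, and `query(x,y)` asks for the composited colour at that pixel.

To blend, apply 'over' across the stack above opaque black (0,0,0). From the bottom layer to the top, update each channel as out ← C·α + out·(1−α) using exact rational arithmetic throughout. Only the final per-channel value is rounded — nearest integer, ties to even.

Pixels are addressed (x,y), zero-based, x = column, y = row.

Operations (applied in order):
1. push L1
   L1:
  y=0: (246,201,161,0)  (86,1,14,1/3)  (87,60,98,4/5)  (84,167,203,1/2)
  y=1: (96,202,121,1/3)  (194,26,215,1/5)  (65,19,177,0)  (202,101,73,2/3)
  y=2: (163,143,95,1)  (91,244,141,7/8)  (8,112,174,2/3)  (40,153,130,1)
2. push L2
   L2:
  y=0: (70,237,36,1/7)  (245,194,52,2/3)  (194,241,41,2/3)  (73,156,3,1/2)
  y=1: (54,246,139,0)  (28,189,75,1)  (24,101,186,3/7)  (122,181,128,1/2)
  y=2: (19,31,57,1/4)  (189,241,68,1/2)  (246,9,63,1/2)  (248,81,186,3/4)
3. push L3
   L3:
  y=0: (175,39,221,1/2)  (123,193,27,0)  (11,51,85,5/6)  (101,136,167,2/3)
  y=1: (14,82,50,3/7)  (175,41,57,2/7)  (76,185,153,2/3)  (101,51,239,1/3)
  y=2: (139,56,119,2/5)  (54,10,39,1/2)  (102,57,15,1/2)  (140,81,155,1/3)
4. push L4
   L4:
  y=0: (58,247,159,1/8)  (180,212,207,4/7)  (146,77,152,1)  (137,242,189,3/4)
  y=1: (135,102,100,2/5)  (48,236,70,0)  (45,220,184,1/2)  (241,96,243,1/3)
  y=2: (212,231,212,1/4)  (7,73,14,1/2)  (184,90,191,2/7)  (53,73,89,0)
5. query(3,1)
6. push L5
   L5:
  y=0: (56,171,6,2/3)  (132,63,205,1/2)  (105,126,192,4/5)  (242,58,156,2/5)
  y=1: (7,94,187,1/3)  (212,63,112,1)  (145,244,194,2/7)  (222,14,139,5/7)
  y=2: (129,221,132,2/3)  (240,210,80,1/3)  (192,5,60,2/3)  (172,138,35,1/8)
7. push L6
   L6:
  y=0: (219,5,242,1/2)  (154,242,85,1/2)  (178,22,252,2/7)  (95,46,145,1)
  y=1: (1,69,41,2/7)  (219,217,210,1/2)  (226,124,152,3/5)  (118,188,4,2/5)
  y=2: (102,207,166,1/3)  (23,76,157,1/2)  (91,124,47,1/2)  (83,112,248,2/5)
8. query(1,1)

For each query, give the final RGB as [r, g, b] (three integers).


(3,1) stack=L1,L2,L3,L4; from [0,0,0]:
+L1 (α=2/3) → [404/3, 202/3, 146/3]
+L2 (α=1/2) → [385/3, 745/6, 265/3]
+L3 (α=1/3) → [1073/9, 898/9, 1247/9]
+L4 (α=1/3) → [4315/27, 2660/27, 4681/27]
rounded: [160, 99, 173]

(1,1) stack=L1,L2,L3,L4,L5,L6; from [0,0,0]:
+L1 (α=1/5) → [194/5, 26/5, 43]
+L2 (α=1) → [28, 189, 75]
+L3 (α=2/7) → [70, 1027/7, 489/7]
+L4 (α=0) → [70, 1027/7, 489/7]
+L5 (α=1) → [212, 63, 112]
+L6 (α=1/2) → [431/2, 140, 161]
= [216, 140, 161]


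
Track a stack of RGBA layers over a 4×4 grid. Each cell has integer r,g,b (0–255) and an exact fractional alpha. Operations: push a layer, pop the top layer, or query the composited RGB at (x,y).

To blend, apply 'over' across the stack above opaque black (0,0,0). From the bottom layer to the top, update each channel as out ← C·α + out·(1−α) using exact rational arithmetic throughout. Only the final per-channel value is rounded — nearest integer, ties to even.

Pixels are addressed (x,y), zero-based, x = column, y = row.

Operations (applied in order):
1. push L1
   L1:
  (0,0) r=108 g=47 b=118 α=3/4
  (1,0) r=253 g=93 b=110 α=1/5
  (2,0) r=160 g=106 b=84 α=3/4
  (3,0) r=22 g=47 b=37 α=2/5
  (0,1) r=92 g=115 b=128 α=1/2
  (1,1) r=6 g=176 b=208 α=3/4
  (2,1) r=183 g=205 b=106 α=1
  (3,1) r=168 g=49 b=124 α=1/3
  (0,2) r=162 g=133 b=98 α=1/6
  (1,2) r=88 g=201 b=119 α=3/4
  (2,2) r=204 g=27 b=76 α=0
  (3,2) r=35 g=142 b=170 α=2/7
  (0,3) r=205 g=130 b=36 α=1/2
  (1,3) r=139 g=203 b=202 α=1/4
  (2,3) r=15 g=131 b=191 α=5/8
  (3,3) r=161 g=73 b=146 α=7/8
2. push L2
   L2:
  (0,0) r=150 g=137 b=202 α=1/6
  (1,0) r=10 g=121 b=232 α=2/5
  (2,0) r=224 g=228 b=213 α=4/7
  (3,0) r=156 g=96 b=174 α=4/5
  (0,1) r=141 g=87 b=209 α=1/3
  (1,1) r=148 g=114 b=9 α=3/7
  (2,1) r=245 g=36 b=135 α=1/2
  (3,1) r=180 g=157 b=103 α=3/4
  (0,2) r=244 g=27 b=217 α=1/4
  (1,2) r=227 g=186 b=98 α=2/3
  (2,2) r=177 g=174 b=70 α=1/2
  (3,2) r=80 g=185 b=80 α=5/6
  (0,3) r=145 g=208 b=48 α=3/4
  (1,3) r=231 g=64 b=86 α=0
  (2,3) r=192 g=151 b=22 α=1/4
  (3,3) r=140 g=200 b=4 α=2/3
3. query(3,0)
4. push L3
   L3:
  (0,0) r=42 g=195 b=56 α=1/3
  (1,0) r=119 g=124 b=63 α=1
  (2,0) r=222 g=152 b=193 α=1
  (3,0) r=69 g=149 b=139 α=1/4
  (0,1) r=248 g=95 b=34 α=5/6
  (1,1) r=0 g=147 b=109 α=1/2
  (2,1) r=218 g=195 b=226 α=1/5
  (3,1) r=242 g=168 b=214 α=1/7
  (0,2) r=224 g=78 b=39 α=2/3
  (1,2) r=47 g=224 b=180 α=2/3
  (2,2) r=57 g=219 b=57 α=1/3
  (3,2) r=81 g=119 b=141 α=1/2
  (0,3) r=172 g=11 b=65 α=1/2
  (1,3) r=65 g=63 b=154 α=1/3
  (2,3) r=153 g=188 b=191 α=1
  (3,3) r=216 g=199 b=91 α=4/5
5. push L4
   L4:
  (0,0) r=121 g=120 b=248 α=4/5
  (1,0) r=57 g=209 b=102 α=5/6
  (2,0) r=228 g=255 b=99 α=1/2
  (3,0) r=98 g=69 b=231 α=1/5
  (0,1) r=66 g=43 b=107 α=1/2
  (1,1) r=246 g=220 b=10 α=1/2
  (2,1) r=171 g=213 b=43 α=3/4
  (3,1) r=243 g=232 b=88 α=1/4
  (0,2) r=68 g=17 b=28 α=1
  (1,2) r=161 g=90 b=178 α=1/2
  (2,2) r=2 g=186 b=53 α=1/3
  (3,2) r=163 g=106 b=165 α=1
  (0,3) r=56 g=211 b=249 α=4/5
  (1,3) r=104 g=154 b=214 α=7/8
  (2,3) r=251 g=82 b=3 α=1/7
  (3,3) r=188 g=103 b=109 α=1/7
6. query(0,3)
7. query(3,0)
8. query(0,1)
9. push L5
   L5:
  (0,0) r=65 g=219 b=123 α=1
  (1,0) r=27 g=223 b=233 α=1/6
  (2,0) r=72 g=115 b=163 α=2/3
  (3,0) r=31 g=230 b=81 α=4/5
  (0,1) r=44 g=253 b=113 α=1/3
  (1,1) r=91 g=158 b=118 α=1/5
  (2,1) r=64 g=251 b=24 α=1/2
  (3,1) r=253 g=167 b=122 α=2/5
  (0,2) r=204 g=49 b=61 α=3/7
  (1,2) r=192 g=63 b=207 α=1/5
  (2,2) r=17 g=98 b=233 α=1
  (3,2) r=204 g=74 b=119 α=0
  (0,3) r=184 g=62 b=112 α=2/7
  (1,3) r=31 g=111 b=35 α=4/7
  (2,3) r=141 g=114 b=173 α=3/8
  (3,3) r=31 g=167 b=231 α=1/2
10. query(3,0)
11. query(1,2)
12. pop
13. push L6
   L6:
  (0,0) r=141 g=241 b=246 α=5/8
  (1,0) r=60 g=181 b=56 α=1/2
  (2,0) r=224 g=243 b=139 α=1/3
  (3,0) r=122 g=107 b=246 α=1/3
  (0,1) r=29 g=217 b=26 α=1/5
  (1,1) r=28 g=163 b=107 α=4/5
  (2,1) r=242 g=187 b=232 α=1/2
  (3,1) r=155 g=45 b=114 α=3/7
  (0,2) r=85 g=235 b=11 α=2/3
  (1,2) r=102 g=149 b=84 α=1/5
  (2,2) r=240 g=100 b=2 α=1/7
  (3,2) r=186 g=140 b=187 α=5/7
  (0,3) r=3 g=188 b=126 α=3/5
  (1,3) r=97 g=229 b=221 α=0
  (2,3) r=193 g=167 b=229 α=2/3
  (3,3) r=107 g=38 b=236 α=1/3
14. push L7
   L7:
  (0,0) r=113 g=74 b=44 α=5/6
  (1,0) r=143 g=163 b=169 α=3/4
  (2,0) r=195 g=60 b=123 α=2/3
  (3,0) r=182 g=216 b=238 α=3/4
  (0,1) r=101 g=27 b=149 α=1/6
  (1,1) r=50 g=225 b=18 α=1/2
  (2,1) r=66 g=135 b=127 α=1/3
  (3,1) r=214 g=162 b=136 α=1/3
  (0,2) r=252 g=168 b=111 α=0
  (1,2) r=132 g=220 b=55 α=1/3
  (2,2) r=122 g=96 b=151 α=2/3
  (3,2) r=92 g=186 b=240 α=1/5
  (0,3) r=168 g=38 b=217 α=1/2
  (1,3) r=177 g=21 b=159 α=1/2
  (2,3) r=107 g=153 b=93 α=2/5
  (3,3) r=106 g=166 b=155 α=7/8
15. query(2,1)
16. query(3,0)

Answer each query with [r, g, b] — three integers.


query (3,0) [L1,L2] — begin 0,0,0
after L1 α=2/5: [44/5, 94/5, 74/5]
after L2 α=4/5: [3164/25, 2014/25, 3554/25]
rounded: [127, 81, 142]

(0,3) stack=L1,L2,L3,L4; from [0,0,0]:
+L1 (α=1/2) → [205/2, 65, 18]
+L2 (α=3/4) → [1075/8, 689/4, 81/2]
+L3 (α=1/2) → [2451/16, 733/8, 211/4]
+L4 (α=4/5) → [1207/16, 1497/8, 839/4]
= [75, 187, 210]

at x=3,y=0 over L1,L2,L3,L4:
after L1 α=2/5: [44/5, 94/5, 74/5]
after L2 α=4/5: [3164/25, 2014/25, 3554/25]
after L3 α=1/4: [11217/100, 9767/100, 14137/100]
after L4 α=1/5: [13667/125, 11492/125, 19912/125]
= [109, 92, 159]

query (0,1) [L1,L2,L3,L4] — begin 0,0,0
after L1 α=1/2: [46, 115/2, 64]
after L2 α=1/3: [233/3, 202/3, 337/3]
after L3 α=5/6: [3953/18, 1627/18, 847/18]
after L4 α=1/2: [5141/36, 2401/36, 2773/36]
rounded: [143, 67, 77]

(3,0) stack=L1,L2,L3,L4,L5; from [0,0,0]:
after L1 α=2/5: [44/5, 94/5, 74/5]
after L2 α=4/5: [3164/25, 2014/25, 3554/25]
after L3 α=1/4: [11217/100, 9767/100, 14137/100]
after L4 α=1/5: [13667/125, 11492/125, 19912/125]
after L5 α=4/5: [29167/625, 126492/625, 60412/625]
→ [47, 202, 97]

at x=1,y=2 over L1,L2,L3,L4,L5:
after L1 α=3/4: [66, 603/4, 357/4]
after L2 α=2/3: [520/3, 697/4, 1141/12]
after L3 α=2/3: [802/9, 2489/12, 5461/36]
after L4 α=1/2: [2251/18, 3569/24, 11869/72]
after L5 α=1/5: [1246/9, 3947/30, 3119/18]
→ [138, 132, 173]

(2,1) stack=L1,L2,L3,L4,L6,L7; from [0,0,0]:
after L1 α=1: [183, 205, 106]
after L2 α=1/2: [214, 241/2, 241/2]
after L3 α=1/5: [1074/5, 677/5, 708/5]
after L4 α=3/4: [3639/20, 968/5, 1353/20]
after L6 α=1/2: [8479/40, 1903/10, 5993/40]
after L7 α=1/3: [9799/60, 2578/15, 8533/60]
= [163, 172, 142]

query (3,0) [L1,L2,L3,L4,L6,L7] — begin 0,0,0
after L1 α=2/5: [44/5, 94/5, 74/5]
after L2 α=4/5: [3164/25, 2014/25, 3554/25]
after L3 α=1/4: [11217/100, 9767/100, 14137/100]
after L4 α=1/5: [13667/125, 11492/125, 19912/125]
after L6 α=1/3: [42584/375, 36359/375, 70574/375]
after L7 α=3/4: [123667/750, 279359/1500, 84581/375]
→ [165, 186, 226]
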